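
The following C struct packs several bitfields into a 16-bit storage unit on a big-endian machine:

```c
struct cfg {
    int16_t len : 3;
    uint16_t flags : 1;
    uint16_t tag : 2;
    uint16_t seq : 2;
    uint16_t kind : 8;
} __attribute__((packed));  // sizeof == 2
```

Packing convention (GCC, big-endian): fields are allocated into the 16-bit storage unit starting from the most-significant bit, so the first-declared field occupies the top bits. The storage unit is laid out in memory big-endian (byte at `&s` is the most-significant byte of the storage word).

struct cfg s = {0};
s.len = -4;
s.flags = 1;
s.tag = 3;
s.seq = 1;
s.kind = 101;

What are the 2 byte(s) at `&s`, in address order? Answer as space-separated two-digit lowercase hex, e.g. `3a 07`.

9d 65

len (3b) val=-4 bits=0x4 at bit 13: 0x8000
flags (1b) val=1 bits=0x1 at bit 12: 0x9000
tag (2b) val=3 bits=0x3 at bit 10: 0x9c00
seq (2b) val=1 bits=0x1 at bit 8: 0x9d00
kind (8b) val=101 bits=0x65 at bit 0: 0x9d65
word = 0x9d65 → big-endian bytes:
  [0]=0x9d  [1]=0x65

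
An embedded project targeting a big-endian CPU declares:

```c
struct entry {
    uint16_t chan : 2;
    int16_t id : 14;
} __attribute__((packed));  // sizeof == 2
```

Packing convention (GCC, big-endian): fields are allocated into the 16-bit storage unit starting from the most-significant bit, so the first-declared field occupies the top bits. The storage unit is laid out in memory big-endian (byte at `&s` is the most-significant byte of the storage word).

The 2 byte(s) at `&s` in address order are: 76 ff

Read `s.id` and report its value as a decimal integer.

-2305

[0]=0x76 [1]=0xff (big-endian) → word 0x76ff
chan [14+:2] = (word>>14) & 0x3 = 1
id [0+:14] = (word>>0) & 0x3fff = 14079  ←
id signed 14b, MSB=1: 14079 - 16384 = -2305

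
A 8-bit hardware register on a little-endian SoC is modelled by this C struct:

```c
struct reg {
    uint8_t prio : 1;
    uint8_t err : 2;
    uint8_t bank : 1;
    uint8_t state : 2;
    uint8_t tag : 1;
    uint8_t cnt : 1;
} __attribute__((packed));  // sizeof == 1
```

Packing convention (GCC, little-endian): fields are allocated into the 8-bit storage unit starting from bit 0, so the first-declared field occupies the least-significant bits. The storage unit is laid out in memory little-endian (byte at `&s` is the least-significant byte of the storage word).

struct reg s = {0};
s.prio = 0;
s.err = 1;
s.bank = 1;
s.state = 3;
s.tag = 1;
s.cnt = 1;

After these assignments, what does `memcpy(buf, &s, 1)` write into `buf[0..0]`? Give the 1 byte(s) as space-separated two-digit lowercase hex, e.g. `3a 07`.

fa

[0+:1] prio=0 & 0x1 = 0x0; word=0x00
[1+:2] err=1 & 0x3 = 0x1; word=0x02
[3+:1] bank=1 & 0x1 = 0x1; word=0x0a
[4+:2] state=3 & 0x3 = 0x3; word=0x3a
[6+:1] tag=1 & 0x1 = 0x1; word=0x7a
[7+:1] cnt=1 & 0x1 = 0x1; word=0xfa
word = 0xfa → little-endian bytes:
  [0]=0xfa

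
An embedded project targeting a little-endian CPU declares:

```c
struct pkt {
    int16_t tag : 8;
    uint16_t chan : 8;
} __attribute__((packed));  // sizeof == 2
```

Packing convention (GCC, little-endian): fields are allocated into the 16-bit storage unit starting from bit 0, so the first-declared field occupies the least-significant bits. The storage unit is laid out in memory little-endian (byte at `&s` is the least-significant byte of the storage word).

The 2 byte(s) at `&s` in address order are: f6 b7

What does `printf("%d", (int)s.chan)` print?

[0]=0xf6 [1]=0xb7 (little-endian) → word 0xb7f6
tag [0+:8] = (word>>0) & 0xff = 246
chan [8+:8] = (word>>8) & 0xff = 183  ←

183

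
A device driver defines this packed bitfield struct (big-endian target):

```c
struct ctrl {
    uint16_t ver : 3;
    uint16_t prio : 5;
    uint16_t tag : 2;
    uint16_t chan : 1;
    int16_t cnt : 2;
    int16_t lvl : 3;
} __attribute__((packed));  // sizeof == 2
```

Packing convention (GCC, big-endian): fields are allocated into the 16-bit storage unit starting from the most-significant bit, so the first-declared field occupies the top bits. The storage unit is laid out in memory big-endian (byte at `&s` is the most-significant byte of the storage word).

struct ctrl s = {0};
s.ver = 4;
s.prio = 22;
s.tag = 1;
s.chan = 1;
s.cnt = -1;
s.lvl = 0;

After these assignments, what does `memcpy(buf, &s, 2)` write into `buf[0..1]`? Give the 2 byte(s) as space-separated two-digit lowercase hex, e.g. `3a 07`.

96 78

ver:3 = 4 → 0x4 << 13 → word 0x8000
prio:5 = 22 → 0x16 << 8 → word 0x9600
tag:2 = 1 → 0x1 << 6 → word 0x9640
chan:1 = 1 → 0x1 << 5 → word 0x9660
cnt:2 = -1 → 0x3 << 3 → word 0x9678
lvl:3 = 0 → 0x0 << 0 → word 0x9678
word = 0x9678 → big-endian bytes:
  [0]=0x96  [1]=0x78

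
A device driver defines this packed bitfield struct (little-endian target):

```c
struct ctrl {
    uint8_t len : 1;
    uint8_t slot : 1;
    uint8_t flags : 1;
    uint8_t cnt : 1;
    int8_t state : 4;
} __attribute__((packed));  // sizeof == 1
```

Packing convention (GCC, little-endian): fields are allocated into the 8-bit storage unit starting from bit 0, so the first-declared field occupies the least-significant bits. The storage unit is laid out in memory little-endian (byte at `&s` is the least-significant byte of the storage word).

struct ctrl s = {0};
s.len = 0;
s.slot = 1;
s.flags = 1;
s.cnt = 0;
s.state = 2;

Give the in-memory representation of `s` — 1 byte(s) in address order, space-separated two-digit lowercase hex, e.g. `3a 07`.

26

len (1b) val=0 bits=0x0 at bit 0: 0x00
slot (1b) val=1 bits=0x1 at bit 1: 0x02
flags (1b) val=1 bits=0x1 at bit 2: 0x06
cnt (1b) val=0 bits=0x0 at bit 3: 0x06
state (4b) val=2 bits=0x2 at bit 4: 0x26
word = 0x26 → little-endian bytes:
  [0]=0x26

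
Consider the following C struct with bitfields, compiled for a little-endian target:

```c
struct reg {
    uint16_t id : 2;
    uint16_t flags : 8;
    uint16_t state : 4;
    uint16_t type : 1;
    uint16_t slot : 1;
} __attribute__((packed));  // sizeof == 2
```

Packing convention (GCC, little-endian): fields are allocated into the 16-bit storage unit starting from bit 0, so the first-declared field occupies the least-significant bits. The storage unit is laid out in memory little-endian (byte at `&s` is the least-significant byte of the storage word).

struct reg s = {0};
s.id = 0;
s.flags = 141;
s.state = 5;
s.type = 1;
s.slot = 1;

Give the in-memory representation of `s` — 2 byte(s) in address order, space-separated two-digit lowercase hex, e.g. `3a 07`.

34 d6

[0+:2] id=0 & 0x3 = 0x0; word=0x0000
[2+:8] flags=141 & 0xff = 0x8d; word=0x0234
[10+:4] state=5 & 0xf = 0x5; word=0x1634
[14+:1] type=1 & 0x1 = 0x1; word=0x5634
[15+:1] slot=1 & 0x1 = 0x1; word=0xd634
word = 0xd634 → little-endian bytes:
  [0]=0x34  [1]=0xd6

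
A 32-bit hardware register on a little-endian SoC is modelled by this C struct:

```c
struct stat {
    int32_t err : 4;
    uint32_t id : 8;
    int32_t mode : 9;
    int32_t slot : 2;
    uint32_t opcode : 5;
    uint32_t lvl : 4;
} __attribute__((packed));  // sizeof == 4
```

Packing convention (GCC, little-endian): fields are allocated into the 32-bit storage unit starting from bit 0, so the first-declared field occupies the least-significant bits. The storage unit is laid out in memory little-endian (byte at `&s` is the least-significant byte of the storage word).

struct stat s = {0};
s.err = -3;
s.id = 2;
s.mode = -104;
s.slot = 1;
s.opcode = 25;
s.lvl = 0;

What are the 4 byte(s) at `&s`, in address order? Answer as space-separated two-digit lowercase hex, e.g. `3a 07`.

2d 80 b9 0c

err (4b) val=-3 bits=0xd at bit 0: 0x0000000d
id (8b) val=2 bits=0x2 at bit 4: 0x0000002d
mode (9b) val=-104 bits=0x198 at bit 12: 0x0019802d
slot (2b) val=1 bits=0x1 at bit 21: 0x0039802d
opcode (5b) val=25 bits=0x19 at bit 23: 0x0cb9802d
lvl (4b) val=0 bits=0x0 at bit 28: 0x0cb9802d
word = 0x0cb9802d → little-endian bytes:
  [0]=0x2d  [1]=0x80  [2]=0xb9  [3]=0x0c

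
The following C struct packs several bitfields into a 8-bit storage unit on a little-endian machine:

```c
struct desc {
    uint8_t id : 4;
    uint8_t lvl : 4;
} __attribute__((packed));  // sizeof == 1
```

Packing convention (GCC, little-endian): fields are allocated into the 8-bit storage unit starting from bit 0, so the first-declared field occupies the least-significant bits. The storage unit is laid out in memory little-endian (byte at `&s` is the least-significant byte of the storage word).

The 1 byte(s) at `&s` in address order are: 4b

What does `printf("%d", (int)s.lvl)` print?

[0]=0x4b (little-endian) → word 0x4b
id [0+:4] = (word>>0) & 0xf = 11
lvl [4+:4] = (word>>4) & 0xf = 4  ←

4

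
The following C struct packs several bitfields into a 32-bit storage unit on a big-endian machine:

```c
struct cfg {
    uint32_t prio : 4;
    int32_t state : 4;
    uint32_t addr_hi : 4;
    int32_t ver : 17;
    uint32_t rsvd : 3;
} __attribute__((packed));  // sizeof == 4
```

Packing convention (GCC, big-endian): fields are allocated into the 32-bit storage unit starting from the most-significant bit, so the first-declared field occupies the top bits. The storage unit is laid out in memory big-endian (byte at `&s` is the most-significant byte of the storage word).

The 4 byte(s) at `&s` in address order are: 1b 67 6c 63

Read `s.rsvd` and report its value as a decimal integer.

[0]=0x1b [1]=0x67 [2]=0x6c [3]=0x63 (big-endian) → word 0x1b676c63
prio [28+:4] = (word>>28) & 0xf = 1
state [24+:4] = (word>>24) & 0xf = 11
addr_hi [20+:4] = (word>>20) & 0xf = 6
ver [3+:17] = (word>>3) & 0x1ffff = 60812
rsvd [0+:3] = (word>>0) & 0x7 = 3  ←

3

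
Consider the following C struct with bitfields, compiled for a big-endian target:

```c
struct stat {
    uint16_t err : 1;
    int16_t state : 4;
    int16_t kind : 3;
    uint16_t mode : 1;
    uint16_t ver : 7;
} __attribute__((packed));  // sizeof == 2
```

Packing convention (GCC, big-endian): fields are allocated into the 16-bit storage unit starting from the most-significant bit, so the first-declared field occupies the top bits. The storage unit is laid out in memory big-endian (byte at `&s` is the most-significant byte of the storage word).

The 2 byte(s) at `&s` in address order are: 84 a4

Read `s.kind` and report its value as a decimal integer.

[0]=0x84 [1]=0xa4 (big-endian) → word 0x84a4
err:1 @ bit 15 → (0x84a4>>15)&0x1 = 0x1
state:4 @ bit 11 → (0x84a4>>11)&0xf = 0x0
kind:3 @ bit 8 → (0x84a4>>8)&0x7 = 0x4  ←
mode:1 @ bit 7 → (0x84a4>>7)&0x1 = 0x1
ver:7 @ bit 0 → (0x84a4>>0)&0x7f = 0x24
kind signed 3b, MSB=1: 4 - 8 = -4

-4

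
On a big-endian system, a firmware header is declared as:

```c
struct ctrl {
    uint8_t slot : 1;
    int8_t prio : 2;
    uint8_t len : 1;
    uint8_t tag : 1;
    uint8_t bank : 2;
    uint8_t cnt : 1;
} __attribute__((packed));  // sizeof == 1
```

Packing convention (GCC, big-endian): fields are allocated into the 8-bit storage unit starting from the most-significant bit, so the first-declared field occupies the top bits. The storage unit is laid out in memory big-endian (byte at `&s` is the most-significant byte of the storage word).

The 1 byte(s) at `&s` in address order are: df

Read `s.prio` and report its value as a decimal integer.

[0]=0xdf (big-endian) → word 0xdf
slot [7+:1] = (word>>7) & 0x1 = 1
prio [5+:2] = (word>>5) & 0x3 = 2  ←
len [4+:1] = (word>>4) & 0x1 = 1
tag [3+:1] = (word>>3) & 0x1 = 1
bank [1+:2] = (word>>1) & 0x3 = 3
cnt [0+:1] = (word>>0) & 0x1 = 1
prio signed 2b, MSB=1: 2 - 4 = -2

-2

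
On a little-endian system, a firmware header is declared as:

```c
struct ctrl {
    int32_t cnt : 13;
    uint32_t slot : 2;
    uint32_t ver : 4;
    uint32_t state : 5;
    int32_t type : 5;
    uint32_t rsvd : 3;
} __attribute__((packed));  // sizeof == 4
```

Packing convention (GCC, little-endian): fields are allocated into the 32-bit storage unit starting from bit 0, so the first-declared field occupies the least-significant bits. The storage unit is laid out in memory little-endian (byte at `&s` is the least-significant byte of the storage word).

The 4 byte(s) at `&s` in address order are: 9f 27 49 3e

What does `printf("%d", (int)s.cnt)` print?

[0]=0x9f [1]=0x27 [2]=0x49 [3]=0x3e (little-endian) → word 0x3e49279f
cnt:13 @ bit 0 → (0x3e49279f>>0)&0x1fff = 0x79f  ←
slot:2 @ bit 13 → (0x3e49279f>>13)&0x3 = 0x1
ver:4 @ bit 15 → (0x3e49279f>>15)&0xf = 0x2
state:5 @ bit 19 → (0x3e49279f>>19)&0x1f = 0x9
type:5 @ bit 24 → (0x3e49279f>>24)&0x1f = 0x1e
rsvd:3 @ bit 29 → (0x3e49279f>>29)&0x7 = 0x1
cnt signed 13b, MSB=0: value = 1951

1951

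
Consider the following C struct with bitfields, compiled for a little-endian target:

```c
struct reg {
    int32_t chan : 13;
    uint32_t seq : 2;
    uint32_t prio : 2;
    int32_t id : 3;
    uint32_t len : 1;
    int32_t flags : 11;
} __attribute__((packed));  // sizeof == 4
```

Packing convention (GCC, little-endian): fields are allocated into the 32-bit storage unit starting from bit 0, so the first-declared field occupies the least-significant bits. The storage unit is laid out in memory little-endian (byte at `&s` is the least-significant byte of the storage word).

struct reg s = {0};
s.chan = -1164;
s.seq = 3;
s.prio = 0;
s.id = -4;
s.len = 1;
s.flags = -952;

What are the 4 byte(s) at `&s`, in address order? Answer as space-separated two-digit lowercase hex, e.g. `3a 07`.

74 7b 18 89

chan (13b) val=-1164 bits=0x1b74 at bit 0: 0x00001b74
seq (2b) val=3 bits=0x3 at bit 13: 0x00007b74
prio (2b) val=0 bits=0x0 at bit 15: 0x00007b74
id (3b) val=-4 bits=0x4 at bit 17: 0x00087b74
len (1b) val=1 bits=0x1 at bit 20: 0x00187b74
flags (11b) val=-952 bits=0x448 at bit 21: 0x89187b74
word = 0x89187b74 → little-endian bytes:
  [0]=0x74  [1]=0x7b  [2]=0x18  [3]=0x89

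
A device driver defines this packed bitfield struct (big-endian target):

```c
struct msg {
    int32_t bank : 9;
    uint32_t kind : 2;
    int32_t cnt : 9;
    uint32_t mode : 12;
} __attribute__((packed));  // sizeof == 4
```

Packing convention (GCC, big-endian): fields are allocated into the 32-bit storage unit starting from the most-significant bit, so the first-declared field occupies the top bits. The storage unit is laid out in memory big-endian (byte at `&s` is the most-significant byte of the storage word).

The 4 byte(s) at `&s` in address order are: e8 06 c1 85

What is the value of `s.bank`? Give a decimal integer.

[0]=0xe8 [1]=0x06 [2]=0xc1 [3]=0x85 (big-endian) → word 0xe806c185
bank:9 @ bit 23 → (0xe806c185>>23)&0x1ff = 0x1d0  ←
kind:2 @ bit 21 → (0xe806c185>>21)&0x3 = 0x0
cnt:9 @ bit 12 → (0xe806c185>>12)&0x1ff = 0x6c
mode:12 @ bit 0 → (0xe806c185>>0)&0xfff = 0x185
bank signed 9b, MSB=1: 464 - 512 = -48

-48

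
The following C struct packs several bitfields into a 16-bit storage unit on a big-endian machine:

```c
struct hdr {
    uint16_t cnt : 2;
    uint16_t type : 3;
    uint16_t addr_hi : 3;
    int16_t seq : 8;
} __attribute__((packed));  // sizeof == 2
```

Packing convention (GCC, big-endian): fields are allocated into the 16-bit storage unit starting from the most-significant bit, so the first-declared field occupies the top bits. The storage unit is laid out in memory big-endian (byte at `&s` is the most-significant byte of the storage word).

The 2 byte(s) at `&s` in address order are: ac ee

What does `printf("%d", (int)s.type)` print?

[0]=0xac [1]=0xee (big-endian) → word 0xacee
cnt [14+:2] = (word>>14) & 0x3 = 2
type [11+:3] = (word>>11) & 0x7 = 5  ←
addr_hi [8+:3] = (word>>8) & 0x7 = 4
seq [0+:8] = (word>>0) & 0xff = 238

5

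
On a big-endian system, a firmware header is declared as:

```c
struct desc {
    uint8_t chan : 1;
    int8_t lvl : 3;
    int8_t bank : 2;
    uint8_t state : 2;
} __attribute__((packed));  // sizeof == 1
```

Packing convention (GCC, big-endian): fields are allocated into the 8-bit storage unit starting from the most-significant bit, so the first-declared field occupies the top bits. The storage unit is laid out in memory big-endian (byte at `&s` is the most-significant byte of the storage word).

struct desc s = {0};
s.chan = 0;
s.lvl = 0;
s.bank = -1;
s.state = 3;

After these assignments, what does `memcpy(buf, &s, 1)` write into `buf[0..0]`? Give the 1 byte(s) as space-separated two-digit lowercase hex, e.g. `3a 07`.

chan:1 = 0 → 0x0 << 7 → word 0x00
lvl:3 = 0 → 0x0 << 4 → word 0x00
bank:2 = -1 → 0x3 << 2 → word 0x0c
state:2 = 3 → 0x3 << 0 → word 0x0f
word = 0x0f → big-endian bytes:
  [0]=0x0f

0f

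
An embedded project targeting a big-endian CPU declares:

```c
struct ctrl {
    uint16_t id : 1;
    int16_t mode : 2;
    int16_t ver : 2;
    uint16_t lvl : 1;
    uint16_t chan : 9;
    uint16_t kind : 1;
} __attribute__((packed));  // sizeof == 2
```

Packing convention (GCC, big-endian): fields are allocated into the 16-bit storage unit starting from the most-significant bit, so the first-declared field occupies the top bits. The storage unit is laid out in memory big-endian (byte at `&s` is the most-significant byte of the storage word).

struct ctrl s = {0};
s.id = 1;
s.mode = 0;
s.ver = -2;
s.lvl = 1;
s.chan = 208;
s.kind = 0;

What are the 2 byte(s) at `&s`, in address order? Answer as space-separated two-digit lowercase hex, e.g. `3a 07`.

id:1 = 1 → 0x1 << 15 → word 0x8000
mode:2 = 0 → 0x0 << 13 → word 0x8000
ver:2 = -2 → 0x2 << 11 → word 0x9000
lvl:1 = 1 → 0x1 << 10 → word 0x9400
chan:9 = 208 → 0xd0 << 1 → word 0x95a0
kind:1 = 0 → 0x0 << 0 → word 0x95a0
word = 0x95a0 → big-endian bytes:
  [0]=0x95  [1]=0xa0

95 a0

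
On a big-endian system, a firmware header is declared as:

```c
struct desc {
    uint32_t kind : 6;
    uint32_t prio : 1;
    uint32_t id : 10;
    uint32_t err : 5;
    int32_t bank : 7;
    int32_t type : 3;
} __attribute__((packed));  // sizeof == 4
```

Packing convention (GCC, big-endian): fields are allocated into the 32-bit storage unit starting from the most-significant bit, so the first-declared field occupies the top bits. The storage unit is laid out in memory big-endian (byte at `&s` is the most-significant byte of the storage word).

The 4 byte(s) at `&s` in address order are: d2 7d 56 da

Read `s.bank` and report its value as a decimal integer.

[0]=0xd2 [1]=0x7d [2]=0x56 [3]=0xda (big-endian) → word 0xd27d56da
kind:6 @ bit 26 → (0xd27d56da>>26)&0x3f = 0x34
prio:1 @ bit 25 → (0xd27d56da>>25)&0x1 = 0x1
id:10 @ bit 15 → (0xd27d56da>>15)&0x3ff = 0xfa
err:5 @ bit 10 → (0xd27d56da>>10)&0x1f = 0x15
bank:7 @ bit 3 → (0xd27d56da>>3)&0x7f = 0x5b  ←
type:3 @ bit 0 → (0xd27d56da>>0)&0x7 = 0x2
bank signed 7b, MSB=1: 91 - 128 = -37

-37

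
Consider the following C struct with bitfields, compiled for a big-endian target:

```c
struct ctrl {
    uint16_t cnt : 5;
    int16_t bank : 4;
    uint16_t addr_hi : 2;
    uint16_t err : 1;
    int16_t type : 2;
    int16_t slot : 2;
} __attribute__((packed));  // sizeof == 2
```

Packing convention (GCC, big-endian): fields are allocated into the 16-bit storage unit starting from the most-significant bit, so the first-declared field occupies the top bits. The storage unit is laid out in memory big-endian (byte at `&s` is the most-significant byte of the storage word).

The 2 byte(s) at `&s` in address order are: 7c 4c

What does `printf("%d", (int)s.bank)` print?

-8

[0]=0x7c [1]=0x4c (big-endian) → word 0x7c4c
cnt [11+:5] = (word>>11) & 0x1f = 15
bank [7+:4] = (word>>7) & 0xf = 8  ←
addr_hi [5+:2] = (word>>5) & 0x3 = 2
err [4+:1] = (word>>4) & 0x1 = 0
type [2+:2] = (word>>2) & 0x3 = 3
slot [0+:2] = (word>>0) & 0x3 = 0
bank signed 4b, MSB=1: 8 - 16 = -8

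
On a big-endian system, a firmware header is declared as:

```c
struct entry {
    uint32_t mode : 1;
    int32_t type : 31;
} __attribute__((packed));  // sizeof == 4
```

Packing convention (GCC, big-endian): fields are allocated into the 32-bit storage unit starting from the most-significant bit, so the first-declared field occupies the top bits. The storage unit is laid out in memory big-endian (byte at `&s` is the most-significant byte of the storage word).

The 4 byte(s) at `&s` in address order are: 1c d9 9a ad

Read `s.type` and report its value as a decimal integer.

[0]=0x1c [1]=0xd9 [2]=0x9a [3]=0xad (big-endian) → word 0x1cd99aad
mode [31+:1] = (word>>31) & 0x1 = 0
type [0+:31] = (word>>0) & 0x7fffffff = 484022957  ←
type signed 31b, MSB=0: value = 484022957

484022957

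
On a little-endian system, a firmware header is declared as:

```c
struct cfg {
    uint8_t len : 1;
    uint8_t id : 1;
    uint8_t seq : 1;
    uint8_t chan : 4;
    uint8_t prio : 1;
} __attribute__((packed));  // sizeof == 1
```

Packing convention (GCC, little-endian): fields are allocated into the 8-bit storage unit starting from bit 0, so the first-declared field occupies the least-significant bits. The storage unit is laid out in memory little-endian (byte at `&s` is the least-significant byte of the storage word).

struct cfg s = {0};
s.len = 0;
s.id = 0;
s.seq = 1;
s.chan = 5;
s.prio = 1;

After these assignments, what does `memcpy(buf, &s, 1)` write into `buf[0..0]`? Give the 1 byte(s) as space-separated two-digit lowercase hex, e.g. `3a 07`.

len (1b) val=0 bits=0x0 at bit 0: 0x00
id (1b) val=0 bits=0x0 at bit 1: 0x00
seq (1b) val=1 bits=0x1 at bit 2: 0x04
chan (4b) val=5 bits=0x5 at bit 3: 0x2c
prio (1b) val=1 bits=0x1 at bit 7: 0xac
word = 0xac → little-endian bytes:
  [0]=0xac

ac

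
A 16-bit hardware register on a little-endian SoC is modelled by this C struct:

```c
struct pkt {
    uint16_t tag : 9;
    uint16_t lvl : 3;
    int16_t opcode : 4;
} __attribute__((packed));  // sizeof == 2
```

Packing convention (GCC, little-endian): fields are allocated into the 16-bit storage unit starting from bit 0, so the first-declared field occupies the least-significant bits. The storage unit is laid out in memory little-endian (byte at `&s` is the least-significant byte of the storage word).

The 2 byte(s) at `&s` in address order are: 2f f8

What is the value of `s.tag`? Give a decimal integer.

[0]=0x2f [1]=0xf8 (little-endian) → word 0xf82f
tag:9 @ bit 0 → (0xf82f>>0)&0x1ff = 0x2f  ←
lvl:3 @ bit 9 → (0xf82f>>9)&0x7 = 0x4
opcode:4 @ bit 12 → (0xf82f>>12)&0xf = 0xf

47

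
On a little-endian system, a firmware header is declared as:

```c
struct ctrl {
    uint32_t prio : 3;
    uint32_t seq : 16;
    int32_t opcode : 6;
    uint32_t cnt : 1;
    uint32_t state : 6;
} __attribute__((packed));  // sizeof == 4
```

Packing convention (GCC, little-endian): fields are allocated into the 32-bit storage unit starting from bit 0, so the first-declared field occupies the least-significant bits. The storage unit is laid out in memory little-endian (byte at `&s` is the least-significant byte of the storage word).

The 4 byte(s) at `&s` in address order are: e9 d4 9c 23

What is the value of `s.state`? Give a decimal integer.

8

[0]=0xe9 [1]=0xd4 [2]=0x9c [3]=0x23 (little-endian) → word 0x239cd4e9
prio [0+:3] = (word>>0) & 0x7 = 1
seq [3+:16] = (word>>3) & 0xffff = 39581
opcode [19+:6] = (word>>19) & 0x3f = 51
cnt [25+:1] = (word>>25) & 0x1 = 1
state [26+:6] = (word>>26) & 0x3f = 8  ←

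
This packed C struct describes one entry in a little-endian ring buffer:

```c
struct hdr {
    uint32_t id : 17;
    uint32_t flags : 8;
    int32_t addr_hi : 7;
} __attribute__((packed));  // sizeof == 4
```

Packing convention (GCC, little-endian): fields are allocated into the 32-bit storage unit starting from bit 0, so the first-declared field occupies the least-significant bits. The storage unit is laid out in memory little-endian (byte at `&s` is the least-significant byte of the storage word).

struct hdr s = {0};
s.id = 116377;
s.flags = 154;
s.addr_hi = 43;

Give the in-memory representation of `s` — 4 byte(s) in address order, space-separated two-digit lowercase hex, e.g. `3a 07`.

99 c6 35 57

id:17 = 116377 → 0x1c699 << 0 → word 0x0001c699
flags:8 = 154 → 0x9a << 17 → word 0x0135c699
addr_hi:7 = 43 → 0x2b << 25 → word 0x5735c699
word = 0x5735c699 → little-endian bytes:
  [0]=0x99  [1]=0xc6  [2]=0x35  [3]=0x57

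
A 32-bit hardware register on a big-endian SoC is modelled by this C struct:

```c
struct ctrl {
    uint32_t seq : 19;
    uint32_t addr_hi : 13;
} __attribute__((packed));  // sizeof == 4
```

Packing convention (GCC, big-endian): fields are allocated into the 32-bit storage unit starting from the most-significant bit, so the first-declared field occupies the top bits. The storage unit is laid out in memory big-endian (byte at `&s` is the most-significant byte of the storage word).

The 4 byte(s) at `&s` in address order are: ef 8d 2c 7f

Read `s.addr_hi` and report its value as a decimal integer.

[0]=0xef [1]=0x8d [2]=0x2c [3]=0x7f (big-endian) → word 0xef8d2c7f
seq:19 @ bit 13 → (0xef8d2c7f>>13)&0x7ffff = 0x77c69
addr_hi:13 @ bit 0 → (0xef8d2c7f>>0)&0x1fff = 0xc7f  ←

3199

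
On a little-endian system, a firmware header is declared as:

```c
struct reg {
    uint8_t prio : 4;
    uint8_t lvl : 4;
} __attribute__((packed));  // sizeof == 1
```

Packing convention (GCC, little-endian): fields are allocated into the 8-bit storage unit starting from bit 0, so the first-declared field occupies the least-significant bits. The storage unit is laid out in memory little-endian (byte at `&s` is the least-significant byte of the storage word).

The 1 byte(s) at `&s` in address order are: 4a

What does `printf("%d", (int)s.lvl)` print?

4

[0]=0x4a (little-endian) → word 0x4a
prio [0+:4] = (word>>0) & 0xf = 10
lvl [4+:4] = (word>>4) & 0xf = 4  ←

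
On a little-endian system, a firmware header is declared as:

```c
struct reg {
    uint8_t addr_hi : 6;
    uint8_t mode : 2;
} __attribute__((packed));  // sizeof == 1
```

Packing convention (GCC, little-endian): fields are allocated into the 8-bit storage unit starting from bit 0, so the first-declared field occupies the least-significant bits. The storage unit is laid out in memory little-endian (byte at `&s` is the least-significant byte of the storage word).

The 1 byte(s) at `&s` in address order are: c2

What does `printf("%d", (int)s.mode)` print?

[0]=0xc2 (little-endian) → word 0xc2
addr_hi [0+:6] = (word>>0) & 0x3f = 2
mode [6+:2] = (word>>6) & 0x3 = 3  ←

3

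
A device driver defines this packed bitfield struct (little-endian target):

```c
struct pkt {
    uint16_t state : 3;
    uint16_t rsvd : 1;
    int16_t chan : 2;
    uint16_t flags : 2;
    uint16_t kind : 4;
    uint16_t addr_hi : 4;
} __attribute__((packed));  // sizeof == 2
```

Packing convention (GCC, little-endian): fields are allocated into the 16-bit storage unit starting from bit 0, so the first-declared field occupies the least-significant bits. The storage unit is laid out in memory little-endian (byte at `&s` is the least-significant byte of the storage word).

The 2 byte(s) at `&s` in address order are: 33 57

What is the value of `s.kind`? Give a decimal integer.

[0]=0x33 [1]=0x57 (little-endian) → word 0x5733
state:3 @ bit 0 → (0x5733>>0)&0x7 = 0x3
rsvd:1 @ bit 3 → (0x5733>>3)&0x1 = 0x0
chan:2 @ bit 4 → (0x5733>>4)&0x3 = 0x3
flags:2 @ bit 6 → (0x5733>>6)&0x3 = 0x0
kind:4 @ bit 8 → (0x5733>>8)&0xf = 0x7  ←
addr_hi:4 @ bit 12 → (0x5733>>12)&0xf = 0x5

7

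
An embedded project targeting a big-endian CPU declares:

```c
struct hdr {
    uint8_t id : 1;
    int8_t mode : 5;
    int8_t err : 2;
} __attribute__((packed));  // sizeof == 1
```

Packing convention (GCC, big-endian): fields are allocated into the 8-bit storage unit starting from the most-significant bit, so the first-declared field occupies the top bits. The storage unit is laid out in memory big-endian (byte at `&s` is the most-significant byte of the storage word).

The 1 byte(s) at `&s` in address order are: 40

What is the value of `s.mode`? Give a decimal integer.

[0]=0x40 (big-endian) → word 0x40
id:1 @ bit 7 → (0x40>>7)&0x1 = 0x0
mode:5 @ bit 2 → (0x40>>2)&0x1f = 0x10  ←
err:2 @ bit 0 → (0x40>>0)&0x3 = 0x0
mode signed 5b, MSB=1: 16 - 32 = -16

-16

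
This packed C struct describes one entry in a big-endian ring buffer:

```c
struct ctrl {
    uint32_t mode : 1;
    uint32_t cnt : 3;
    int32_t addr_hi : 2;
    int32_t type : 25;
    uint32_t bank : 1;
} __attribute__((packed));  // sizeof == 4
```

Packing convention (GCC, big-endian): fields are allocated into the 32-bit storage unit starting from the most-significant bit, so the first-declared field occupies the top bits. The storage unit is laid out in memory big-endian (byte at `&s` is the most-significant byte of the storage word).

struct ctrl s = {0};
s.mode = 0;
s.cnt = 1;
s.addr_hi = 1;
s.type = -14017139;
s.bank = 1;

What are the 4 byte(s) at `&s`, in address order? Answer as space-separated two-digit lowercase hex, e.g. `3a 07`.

[31+:1] mode=0 & 0x1 = 0x0; word=0x00000000
[28+:3] cnt=1 & 0x7 = 0x1; word=0x10000000
[26+:2] addr_hi=1 & 0x3 = 0x1; word=0x14000000
[1+:25] type=-14017139 & 0x1ffffff = 0x12a1d8d; word=0x16543b1a
[0+:1] bank=1 & 0x1 = 0x1; word=0x16543b1b
word = 0x16543b1b → big-endian bytes:
  [0]=0x16  [1]=0x54  [2]=0x3b  [3]=0x1b

16 54 3b 1b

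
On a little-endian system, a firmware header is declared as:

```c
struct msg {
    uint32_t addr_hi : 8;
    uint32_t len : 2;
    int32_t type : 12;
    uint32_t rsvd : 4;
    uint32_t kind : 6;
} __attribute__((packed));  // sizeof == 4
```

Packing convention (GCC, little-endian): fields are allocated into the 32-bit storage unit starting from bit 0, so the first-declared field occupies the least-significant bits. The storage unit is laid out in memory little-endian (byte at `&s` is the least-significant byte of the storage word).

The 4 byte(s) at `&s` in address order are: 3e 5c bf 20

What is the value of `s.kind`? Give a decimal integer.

[0]=0x3e [1]=0x5c [2]=0xbf [3]=0x20 (little-endian) → word 0x20bf5c3e
addr_hi:8 @ bit 0 → (0x20bf5c3e>>0)&0xff = 0x3e
len:2 @ bit 8 → (0x20bf5c3e>>8)&0x3 = 0x0
type:12 @ bit 10 → (0x20bf5c3e>>10)&0xfff = 0xfd7
rsvd:4 @ bit 22 → (0x20bf5c3e>>22)&0xf = 0x2
kind:6 @ bit 26 → (0x20bf5c3e>>26)&0x3f = 0x8  ←

8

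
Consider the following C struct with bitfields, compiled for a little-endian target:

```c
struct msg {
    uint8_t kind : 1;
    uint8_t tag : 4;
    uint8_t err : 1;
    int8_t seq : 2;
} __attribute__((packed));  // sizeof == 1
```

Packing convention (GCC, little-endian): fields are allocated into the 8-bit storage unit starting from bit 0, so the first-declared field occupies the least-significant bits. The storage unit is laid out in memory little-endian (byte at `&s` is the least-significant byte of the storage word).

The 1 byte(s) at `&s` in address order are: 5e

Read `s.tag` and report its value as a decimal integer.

15

[0]=0x5e (little-endian) → word 0x5e
kind [0+:1] = (word>>0) & 0x1 = 0
tag [1+:4] = (word>>1) & 0xf = 15  ←
err [5+:1] = (word>>5) & 0x1 = 0
seq [6+:2] = (word>>6) & 0x3 = 1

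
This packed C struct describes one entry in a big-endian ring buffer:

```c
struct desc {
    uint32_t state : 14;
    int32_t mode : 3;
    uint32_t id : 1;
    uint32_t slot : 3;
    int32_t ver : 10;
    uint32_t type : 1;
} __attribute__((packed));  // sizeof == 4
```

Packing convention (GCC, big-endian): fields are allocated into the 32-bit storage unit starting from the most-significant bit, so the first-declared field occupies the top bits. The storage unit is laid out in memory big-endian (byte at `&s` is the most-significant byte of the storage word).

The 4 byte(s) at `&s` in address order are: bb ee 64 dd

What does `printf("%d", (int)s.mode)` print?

[0]=0xbb [1]=0xee [2]=0x64 [3]=0xdd (big-endian) → word 0xbbee64dd
state:14 @ bit 18 → (0xbbee64dd>>18)&0x3fff = 0x2efb
mode:3 @ bit 15 → (0xbbee64dd>>15)&0x7 = 0x4  ←
id:1 @ bit 14 → (0xbbee64dd>>14)&0x1 = 0x1
slot:3 @ bit 11 → (0xbbee64dd>>11)&0x7 = 0x4
ver:10 @ bit 1 → (0xbbee64dd>>1)&0x3ff = 0x26e
type:1 @ bit 0 → (0xbbee64dd>>0)&0x1 = 0x1
mode signed 3b, MSB=1: 4 - 8 = -4

-4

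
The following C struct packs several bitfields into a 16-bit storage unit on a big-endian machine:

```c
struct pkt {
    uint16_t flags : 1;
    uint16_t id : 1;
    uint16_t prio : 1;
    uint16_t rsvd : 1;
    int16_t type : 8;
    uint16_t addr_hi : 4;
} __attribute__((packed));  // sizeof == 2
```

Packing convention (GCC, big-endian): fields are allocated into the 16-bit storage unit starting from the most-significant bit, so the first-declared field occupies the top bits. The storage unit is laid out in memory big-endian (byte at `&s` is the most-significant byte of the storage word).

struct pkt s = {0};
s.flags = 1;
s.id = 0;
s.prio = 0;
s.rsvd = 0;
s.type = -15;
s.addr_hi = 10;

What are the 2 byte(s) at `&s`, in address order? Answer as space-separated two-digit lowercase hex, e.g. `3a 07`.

8f 1a

[15+:1] flags=1 & 0x1 = 0x1; word=0x8000
[14+:1] id=0 & 0x1 = 0x0; word=0x8000
[13+:1] prio=0 & 0x1 = 0x0; word=0x8000
[12+:1] rsvd=0 & 0x1 = 0x0; word=0x8000
[4+:8] type=-15 & 0xff = 0xf1; word=0x8f10
[0+:4] addr_hi=10 & 0xf = 0xa; word=0x8f1a
word = 0x8f1a → big-endian bytes:
  [0]=0x8f  [1]=0x1a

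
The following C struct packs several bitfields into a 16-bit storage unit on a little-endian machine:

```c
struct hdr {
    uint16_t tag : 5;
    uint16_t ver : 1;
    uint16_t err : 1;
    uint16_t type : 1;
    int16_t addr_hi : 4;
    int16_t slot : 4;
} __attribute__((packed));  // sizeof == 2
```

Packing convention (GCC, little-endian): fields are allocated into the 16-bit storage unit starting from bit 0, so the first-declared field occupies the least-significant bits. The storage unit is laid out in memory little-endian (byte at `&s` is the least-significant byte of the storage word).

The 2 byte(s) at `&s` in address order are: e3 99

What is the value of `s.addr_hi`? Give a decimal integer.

[0]=0xe3 [1]=0x99 (little-endian) → word 0x99e3
tag [0+:5] = (word>>0) & 0x1f = 3
ver [5+:1] = (word>>5) & 0x1 = 1
err [6+:1] = (word>>6) & 0x1 = 1
type [7+:1] = (word>>7) & 0x1 = 1
addr_hi [8+:4] = (word>>8) & 0xf = 9  ←
slot [12+:4] = (word>>12) & 0xf = 9
addr_hi signed 4b, MSB=1: 9 - 16 = -7

-7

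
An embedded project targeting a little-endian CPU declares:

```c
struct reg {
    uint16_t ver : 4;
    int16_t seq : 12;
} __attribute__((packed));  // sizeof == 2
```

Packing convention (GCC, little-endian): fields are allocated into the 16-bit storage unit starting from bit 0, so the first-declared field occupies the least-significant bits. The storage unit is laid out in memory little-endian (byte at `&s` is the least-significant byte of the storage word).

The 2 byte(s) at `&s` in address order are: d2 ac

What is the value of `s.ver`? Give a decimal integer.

2

[0]=0xd2 [1]=0xac (little-endian) → word 0xacd2
ver:4 @ bit 0 → (0xacd2>>0)&0xf = 0x2  ←
seq:12 @ bit 4 → (0xacd2>>4)&0xfff = 0xacd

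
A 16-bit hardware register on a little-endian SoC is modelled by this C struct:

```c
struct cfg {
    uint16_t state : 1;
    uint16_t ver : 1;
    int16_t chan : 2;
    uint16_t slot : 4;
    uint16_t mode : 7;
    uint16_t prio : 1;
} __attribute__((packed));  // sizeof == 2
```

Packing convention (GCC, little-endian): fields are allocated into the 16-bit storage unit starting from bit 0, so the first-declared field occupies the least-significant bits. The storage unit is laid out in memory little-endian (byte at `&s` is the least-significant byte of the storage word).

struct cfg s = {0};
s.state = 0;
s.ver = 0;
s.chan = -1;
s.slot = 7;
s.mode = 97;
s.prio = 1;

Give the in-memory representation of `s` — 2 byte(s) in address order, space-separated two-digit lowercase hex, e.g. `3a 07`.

7c e1

state (1b) val=0 bits=0x0 at bit 0: 0x0000
ver (1b) val=0 bits=0x0 at bit 1: 0x0000
chan (2b) val=-1 bits=0x3 at bit 2: 0x000c
slot (4b) val=7 bits=0x7 at bit 4: 0x007c
mode (7b) val=97 bits=0x61 at bit 8: 0x617c
prio (1b) val=1 bits=0x1 at bit 15: 0xe17c
word = 0xe17c → little-endian bytes:
  [0]=0x7c  [1]=0xe1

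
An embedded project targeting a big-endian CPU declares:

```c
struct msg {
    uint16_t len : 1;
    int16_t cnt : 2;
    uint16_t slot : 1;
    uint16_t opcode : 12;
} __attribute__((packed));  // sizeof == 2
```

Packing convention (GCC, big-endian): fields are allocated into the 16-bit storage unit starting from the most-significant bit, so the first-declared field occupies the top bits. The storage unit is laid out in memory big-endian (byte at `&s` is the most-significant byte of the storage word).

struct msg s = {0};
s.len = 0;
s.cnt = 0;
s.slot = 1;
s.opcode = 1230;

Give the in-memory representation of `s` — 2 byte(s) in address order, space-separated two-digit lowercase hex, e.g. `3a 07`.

len (1b) val=0 bits=0x0 at bit 15: 0x0000
cnt (2b) val=0 bits=0x0 at bit 13: 0x0000
slot (1b) val=1 bits=0x1 at bit 12: 0x1000
opcode (12b) val=1230 bits=0x4ce at bit 0: 0x14ce
word = 0x14ce → big-endian bytes:
  [0]=0x14  [1]=0xce

14 ce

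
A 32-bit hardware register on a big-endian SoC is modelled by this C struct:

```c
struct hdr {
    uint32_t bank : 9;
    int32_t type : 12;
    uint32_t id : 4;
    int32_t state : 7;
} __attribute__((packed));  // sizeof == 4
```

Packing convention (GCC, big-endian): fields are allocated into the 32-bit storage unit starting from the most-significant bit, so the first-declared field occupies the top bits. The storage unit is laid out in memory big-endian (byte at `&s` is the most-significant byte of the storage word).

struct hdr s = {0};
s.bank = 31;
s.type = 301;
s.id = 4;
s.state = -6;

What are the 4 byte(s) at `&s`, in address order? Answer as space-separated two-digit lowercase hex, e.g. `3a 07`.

bank (9b) val=31 bits=0x1f at bit 23: 0x0f800000
type (12b) val=301 bits=0x12d at bit 11: 0x0f896800
id (4b) val=4 bits=0x4 at bit 7: 0x0f896a00
state (7b) val=-6 bits=0x7a at bit 0: 0x0f896a7a
word = 0x0f896a7a → big-endian bytes:
  [0]=0x0f  [1]=0x89  [2]=0x6a  [3]=0x7a

0f 89 6a 7a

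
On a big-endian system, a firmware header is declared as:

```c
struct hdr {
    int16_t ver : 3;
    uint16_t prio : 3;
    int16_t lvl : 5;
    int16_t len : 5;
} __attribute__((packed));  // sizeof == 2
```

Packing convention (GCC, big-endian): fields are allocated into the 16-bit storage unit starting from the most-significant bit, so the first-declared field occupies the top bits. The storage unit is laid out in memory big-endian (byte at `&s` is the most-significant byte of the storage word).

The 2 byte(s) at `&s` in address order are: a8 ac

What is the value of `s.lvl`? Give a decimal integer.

[0]=0xa8 [1]=0xac (big-endian) → word 0xa8ac
ver:3 @ bit 13 → (0xa8ac>>13)&0x7 = 0x5
prio:3 @ bit 10 → (0xa8ac>>10)&0x7 = 0x2
lvl:5 @ bit 5 → (0xa8ac>>5)&0x1f = 0x5  ←
len:5 @ bit 0 → (0xa8ac>>0)&0x1f = 0xc
lvl signed 5b, MSB=0: value = 5

5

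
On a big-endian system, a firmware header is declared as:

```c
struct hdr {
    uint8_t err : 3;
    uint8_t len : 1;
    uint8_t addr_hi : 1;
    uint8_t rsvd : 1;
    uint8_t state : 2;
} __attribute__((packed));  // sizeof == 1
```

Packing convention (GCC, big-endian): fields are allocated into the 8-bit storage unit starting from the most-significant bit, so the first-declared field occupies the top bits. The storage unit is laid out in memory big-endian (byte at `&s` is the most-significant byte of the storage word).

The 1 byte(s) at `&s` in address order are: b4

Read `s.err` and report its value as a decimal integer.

[0]=0xb4 (big-endian) → word 0xb4
err:3 @ bit 5 → (0xb4>>5)&0x7 = 0x5  ←
len:1 @ bit 4 → (0xb4>>4)&0x1 = 0x1
addr_hi:1 @ bit 3 → (0xb4>>3)&0x1 = 0x0
rsvd:1 @ bit 2 → (0xb4>>2)&0x1 = 0x1
state:2 @ bit 0 → (0xb4>>0)&0x3 = 0x0

5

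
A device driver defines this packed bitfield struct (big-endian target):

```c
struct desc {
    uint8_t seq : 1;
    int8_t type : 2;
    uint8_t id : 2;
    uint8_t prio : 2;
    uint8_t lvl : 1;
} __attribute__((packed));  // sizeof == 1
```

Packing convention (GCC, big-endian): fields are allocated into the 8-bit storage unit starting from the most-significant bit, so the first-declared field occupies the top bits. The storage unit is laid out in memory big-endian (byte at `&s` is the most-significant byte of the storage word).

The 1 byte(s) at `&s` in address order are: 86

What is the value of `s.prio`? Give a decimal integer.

3

[0]=0x86 (big-endian) → word 0x86
seq [7+:1] = (word>>7) & 0x1 = 1
type [5+:2] = (word>>5) & 0x3 = 0
id [3+:2] = (word>>3) & 0x3 = 0
prio [1+:2] = (word>>1) & 0x3 = 3  ←
lvl [0+:1] = (word>>0) & 0x1 = 0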